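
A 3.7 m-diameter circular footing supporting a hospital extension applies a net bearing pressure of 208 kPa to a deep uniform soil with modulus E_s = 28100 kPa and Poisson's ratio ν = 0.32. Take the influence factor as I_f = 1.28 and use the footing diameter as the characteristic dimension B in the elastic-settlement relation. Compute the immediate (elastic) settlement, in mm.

S_e ≈ 31.5 mm

Immediate (elastic) settlement: S_e = q·B·(1−ν²)/E_s · I_f.
S_e = 208 × 3.7 × (1 − 0.32²) / 28100 × 1.28
    = 208 × 3.7 × 0.8976 / 28100 × 1.28
    = 0.03147 m = 31.47 mm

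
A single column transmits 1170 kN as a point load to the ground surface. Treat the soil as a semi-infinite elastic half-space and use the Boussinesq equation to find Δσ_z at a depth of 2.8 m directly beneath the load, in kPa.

Boussinesq vertical stress below a point load on an elastic half-space:
Δσ_z = 3P/(2πz²) · [1 + (r/z)²]^(−5/2)
r/z = 0/2.8 = 0; [1+(r/z)²]^(−5/2) = 1.
Δσ_z = 3×1170/(2π×2.8²) × 1 = 71.254 × 1 = 71.25 kPa

Δσ_z ≈ 71.3 kPa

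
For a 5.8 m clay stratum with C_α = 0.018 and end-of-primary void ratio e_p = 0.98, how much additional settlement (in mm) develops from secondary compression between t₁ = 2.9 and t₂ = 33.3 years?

S_s ≈ 55.9 mm

Secondary compression: S_s = C_α·H/(1+e_p)·log₁₀(t₂/t₁)
S_s = 0.018×5.8/(1+0.98)×log₁₀(33.3/2.9)
    = 0.05273 × 1.06 = 0.05589 m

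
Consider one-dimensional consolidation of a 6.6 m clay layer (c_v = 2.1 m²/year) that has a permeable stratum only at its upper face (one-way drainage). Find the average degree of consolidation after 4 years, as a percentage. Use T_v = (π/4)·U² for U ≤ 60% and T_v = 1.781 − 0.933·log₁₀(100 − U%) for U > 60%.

U ≈ 49.6 %

Drainage path length: H_d = H = 6.6 m (single drainage).
T_v = c_v·t/H_d² = 2.1×4/6.6² = 0.19284.
T_v = 0.19284 corresponds to the U ≤ 60% branch:
U = √(4T_v/π) = 0.4955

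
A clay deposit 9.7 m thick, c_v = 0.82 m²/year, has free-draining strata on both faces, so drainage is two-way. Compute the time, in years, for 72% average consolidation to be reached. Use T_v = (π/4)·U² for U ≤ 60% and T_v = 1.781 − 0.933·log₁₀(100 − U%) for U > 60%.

t ≈ 12.4 years

Drainage path length: H_d = H/2 = 4.85 m (double drainage).
U > 60%: T_v = 1.781 − 0.933·log₁₀(100 − 72) = 0.4308.
t = T_v·H_d²/c_v = 0.4308×4.85²/0.82 = 12.36 years.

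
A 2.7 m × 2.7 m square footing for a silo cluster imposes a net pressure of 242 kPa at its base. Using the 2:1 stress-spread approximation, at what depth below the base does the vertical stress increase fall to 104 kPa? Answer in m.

2:1 spreading — at depth z the loaded area has grown by z in each plan dimension:
qB²/(B+z)² = Δσ_z ⇒ z = B(√(q/Δσ_z) − 1) = 2.7×(√(242/104) − 1) = 1.419 m

z ≈ 1.42 m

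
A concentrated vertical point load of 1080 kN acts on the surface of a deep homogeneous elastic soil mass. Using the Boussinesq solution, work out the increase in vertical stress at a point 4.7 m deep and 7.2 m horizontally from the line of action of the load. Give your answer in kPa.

Boussinesq vertical stress below a point load on an elastic half-space:
Δσ_z = 3P/(2πz²) · [1 + (r/z)²]^(−5/2)
r/z = 7.2/4.7 = 1.5319; [1+(r/z)²]^(−5/2) = 0.048802.
Δσ_z = 3×1080/(2π×4.7²) × 0.048802 = 23.344 × 0.048802 = 1.139 kPa

Δσ_z ≈ 1.14 kPa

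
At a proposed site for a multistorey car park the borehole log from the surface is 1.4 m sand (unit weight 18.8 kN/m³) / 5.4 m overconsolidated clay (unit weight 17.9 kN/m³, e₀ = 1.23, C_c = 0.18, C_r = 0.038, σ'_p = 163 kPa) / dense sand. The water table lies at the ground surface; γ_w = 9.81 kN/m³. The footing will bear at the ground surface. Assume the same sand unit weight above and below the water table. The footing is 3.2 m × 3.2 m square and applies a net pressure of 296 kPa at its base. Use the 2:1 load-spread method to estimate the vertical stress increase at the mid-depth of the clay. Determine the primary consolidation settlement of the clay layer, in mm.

S_c ≈ 39 mm

Mid-depth of clay below the ground surface: z = 1.4 + 5.4/2 = 4.1 m.
Total vertical stress at mid-clay: σ_v = 18.8×1.4 + 17.9×2.7 = 74.65 kPa.
Pore pressure: u = 9.81×(4.1 − 0) = 40.221 kPa.
Initial effective stress: σ'_0 = σ_v − u = 74.65 − 40.221 = 34.429 kPa.
Stress increase at mid-clay by the 2:1 spreading method:
Δσ = qBL/((B+z)(L+z)) = 296×3.2×3.2/((3.2+4.1)(3.2+4.1)) = 56.878 kPa
Final effective stress: σ'_f = 34.429 + 56.878 = 91.307 kPa.
σ'_f = 91.307 ≤ σ'_p = 163 kPa, so the clay remains overconsolidated and only the recompression index applies:
S_c = C_r·H/(1+e₀)·log₁₀(σ'_f/σ'_0) = 0.038×5.4/2.23×log₁₀(91.307/34.429)
    = 0.092017 × 0.42358 = 0.03898 m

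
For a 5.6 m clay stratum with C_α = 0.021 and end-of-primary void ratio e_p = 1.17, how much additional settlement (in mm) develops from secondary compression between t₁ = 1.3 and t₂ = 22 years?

S_s ≈ 66.6 mm

Secondary compression: S_s = C_α·H/(1+e_p)·log₁₀(t₂/t₁)
S_s = 0.021×5.6/(1+1.17)×log₁₀(22/1.3)
    = 0.05419 × 1.228 = 0.06658 m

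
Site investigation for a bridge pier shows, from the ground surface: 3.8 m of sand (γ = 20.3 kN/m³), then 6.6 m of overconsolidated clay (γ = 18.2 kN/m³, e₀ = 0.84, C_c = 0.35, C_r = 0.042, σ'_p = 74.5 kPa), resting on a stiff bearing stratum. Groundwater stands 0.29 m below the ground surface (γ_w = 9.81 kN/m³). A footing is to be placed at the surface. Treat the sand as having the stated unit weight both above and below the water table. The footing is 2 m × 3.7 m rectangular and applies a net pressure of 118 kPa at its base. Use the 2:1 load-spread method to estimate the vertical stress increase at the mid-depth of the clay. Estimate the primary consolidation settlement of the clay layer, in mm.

S_c ≈ 37.6 mm

Mid-depth of clay below the ground surface: z = 3.8 + 6.6/2 = 7.1 m.
Total vertical stress at mid-clay: σ_v = 20.3×3.8 + 18.2×3.3 = 137.2 kPa.
Pore pressure: u = 9.81×(7.1 − 0.29) = 66.806 kPa.
Initial effective stress: σ'_0 = σ_v − u = 137.2 − 66.806 = 70.394 kPa.
Stress increase at mid-clay by the 2:1 spreading method:
Δσ = qBL/((B+z)(L+z)) = 118×2×3.7/((2+7.1)(3.7+7.1)) = 8.8848 kPa
Final effective stress: σ'_f = 70.394 + 8.8848 = 79.279 kPa.
σ'_f = 79.279 > σ'_p = 74.5 kPa, so the stress path crosses the preconsolidation pressure — recompression up to σ'_p, then virgin compression beyond:
S_c = H/(1+e₀)·[C_r·log₁₀(σ'_p/σ'_0) + C_c·log₁₀(σ'_f/σ'_p)]
    = 6.6/1.84 × [0.042×log₁₀(74.5/70.394) + 0.35×log₁₀(79.279/74.5)]
    = 3.587 × [0.0010341 + 0.0094507] = 0.03761 m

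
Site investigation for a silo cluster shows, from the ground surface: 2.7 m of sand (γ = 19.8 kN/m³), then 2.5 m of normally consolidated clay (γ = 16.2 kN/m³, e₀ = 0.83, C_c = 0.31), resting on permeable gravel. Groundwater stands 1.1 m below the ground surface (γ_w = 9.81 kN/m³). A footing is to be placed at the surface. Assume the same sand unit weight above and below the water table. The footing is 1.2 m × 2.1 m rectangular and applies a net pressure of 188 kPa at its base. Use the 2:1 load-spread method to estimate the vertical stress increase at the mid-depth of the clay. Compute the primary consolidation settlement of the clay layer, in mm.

S_c ≈ 52.8 mm

Mid-depth of clay below the ground surface: z = 2.7 + 2.5/2 = 3.95 m.
Total vertical stress at mid-clay: σ_v = 19.8×2.7 + 16.2×1.25 = 73.71 kPa.
Pore pressure: u = 9.81×(3.95 − 1.1) = 27.959 kPa.
Initial effective stress: σ'_0 = σ_v − u = 73.71 − 27.959 = 45.751 kPa.
Stress increase at mid-clay by the 2:1 spreading method:
Δσ = qBL/((B+z)(L+z)) = 188×1.2×2.1/((1.2+3.95)(2.1+3.95)) = 15.205 kPa
Final effective stress: σ'_f = σ'_0 + Δσ = 45.751 + 15.205 = 60.956 kPa.
Normally consolidated clay, so the full stress increment lies on the virgin compression line:
S_c = C_c·H/(1+e₀)·log₁₀(σ'_f/σ'_0) = 0.31×2.5/(1+0.83)×log₁₀(60.956/45.751)
    = 0.4235 × 0.12462 = 0.05278 m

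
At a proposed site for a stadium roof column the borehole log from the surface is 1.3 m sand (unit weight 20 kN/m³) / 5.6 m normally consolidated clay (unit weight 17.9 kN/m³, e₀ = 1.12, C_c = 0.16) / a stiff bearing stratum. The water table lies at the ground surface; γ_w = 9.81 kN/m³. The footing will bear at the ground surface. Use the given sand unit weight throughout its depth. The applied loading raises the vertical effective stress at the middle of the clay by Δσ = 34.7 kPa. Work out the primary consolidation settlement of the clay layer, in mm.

Mid-depth of clay below the ground surface: z = 1.3 + 5.6/2 = 4.1 m.
Total vertical stress at mid-clay: σ_v = 20×1.3 + 17.9×2.8 = 76.12 kPa.
Pore pressure: u = 9.81×(4.1 − 0) = 40.221 kPa.
Initial effective stress: σ'_0 = σ_v − u = 76.12 − 40.221 = 35.899 kPa.
Final effective stress: σ'_f = σ'_0 + Δσ = 35.899 + 34.7 = 70.599 kPa.
Normally consolidated clay, so the full stress increment lies on the virgin compression line:
S_c = C_c·H/(1+e₀)·log₁₀(σ'_f/σ'_0) = 0.16×5.6/(1+1.12)×log₁₀(70.599/35.899)
    = 0.42264 × 0.29372 = 0.1241 m

S_c ≈ 124 mm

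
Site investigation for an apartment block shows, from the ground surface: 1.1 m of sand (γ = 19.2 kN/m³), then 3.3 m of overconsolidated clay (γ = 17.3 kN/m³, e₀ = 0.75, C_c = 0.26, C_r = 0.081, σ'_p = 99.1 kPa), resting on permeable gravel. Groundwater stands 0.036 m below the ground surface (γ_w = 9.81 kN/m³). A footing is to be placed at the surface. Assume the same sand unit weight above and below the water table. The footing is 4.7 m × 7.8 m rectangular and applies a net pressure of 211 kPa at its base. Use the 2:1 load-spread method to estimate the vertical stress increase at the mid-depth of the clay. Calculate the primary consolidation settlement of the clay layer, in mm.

S_c ≈ 140 mm

Mid-depth of clay below the ground surface: z = 1.1 + 3.3/2 = 2.75 m.
Total vertical stress at mid-clay: σ_v = 19.2×1.1 + 17.3×1.65 = 49.665 kPa.
Pore pressure: u = 9.81×(2.75 − 0.036) = 26.624 kPa.
Initial effective stress: σ'_0 = σ_v − u = 49.665 − 26.624 = 23.041 kPa.
Stress increase at mid-clay by the 2:1 spreading method:
Δσ = qBL/((B+z)(L+z)) = 211×4.7×7.8/((4.7+2.75)(7.8+2.75)) = 98.416 kPa
Final effective stress: σ'_f = 23.041 + 98.416 = 121.46 kPa.
σ'_f = 121.46 > σ'_p = 99.1 kPa, so the stress path crosses the preconsolidation pressure — recompression up to σ'_p, then virgin compression beyond:
S_c = H/(1+e₀)·[C_r·log₁₀(σ'_p/σ'_0) + C_c·log₁₀(σ'_f/σ'_p)]
    = 3.3/1.75 × [0.081×log₁₀(99.1/23.041) + 0.26×log₁₀(121.46/99.1)]
    = 1.8857 × [0.051319 + 0.022974] = 0.1401 m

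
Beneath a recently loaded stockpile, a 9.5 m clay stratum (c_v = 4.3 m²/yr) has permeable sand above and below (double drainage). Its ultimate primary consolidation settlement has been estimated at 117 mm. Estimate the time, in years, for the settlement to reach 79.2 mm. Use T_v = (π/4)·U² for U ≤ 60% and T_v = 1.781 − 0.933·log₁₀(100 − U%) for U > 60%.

t ≈ 1.96 years

Drainage path length: H_d = H/2 = 4.75 m (double drainage).
U = S(t)/S_ult = 79.2/117 = 0.6769.
U > 60%: T_v = 1.781 − 0.933·log₁₀(100 − 67.692) = 0.37282.
t = T_v·H_d²/c_v = 0.37282×4.75²/4.3 = 1.956 years.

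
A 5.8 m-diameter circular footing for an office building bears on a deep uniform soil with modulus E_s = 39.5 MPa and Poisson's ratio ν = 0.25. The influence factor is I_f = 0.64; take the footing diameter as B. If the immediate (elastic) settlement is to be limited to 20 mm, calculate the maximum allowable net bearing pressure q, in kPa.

q ≈ 227 kPa

E_s = 39.5 MPa = 39500 kPa.
S_e = q·B·(1−ν²)/E_s · I_f  ⇒  q = S_e·E_s / (B·(1−ν²)·I_f).
q = 0.02 × 39500 / (5.8 × 0.9375 × 0.64) = 227 kPa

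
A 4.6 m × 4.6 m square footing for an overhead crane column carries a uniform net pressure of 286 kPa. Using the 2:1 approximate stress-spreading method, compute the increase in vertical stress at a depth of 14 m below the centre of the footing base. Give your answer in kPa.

By the 2:1 method the load spreads at 1 horizontal : 2 vertical, so at depth z the loaded area has grown by z in each plan dimension:
Δσ = qBL/((B+z)(L+z)) = 286×4.6×4.6/((4.6+14)(4.6+14)) = 17.493 kPa

Δσ_z ≈ 17.5 kPa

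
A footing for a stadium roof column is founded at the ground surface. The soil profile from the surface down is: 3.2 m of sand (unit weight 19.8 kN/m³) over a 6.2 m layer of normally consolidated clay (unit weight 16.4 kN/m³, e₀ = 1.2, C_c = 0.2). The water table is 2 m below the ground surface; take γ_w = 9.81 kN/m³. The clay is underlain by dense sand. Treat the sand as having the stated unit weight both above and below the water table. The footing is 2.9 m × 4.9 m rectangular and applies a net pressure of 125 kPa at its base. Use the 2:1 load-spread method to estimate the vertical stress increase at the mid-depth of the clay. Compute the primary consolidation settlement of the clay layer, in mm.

S_c ≈ 52.5 mm

Mid-depth of clay below the ground surface: z = 3.2 + 6.2/2 = 6.3 m.
Total vertical stress at mid-clay: σ_v = 19.8×3.2 + 16.4×3.1 = 114.2 kPa.
Pore pressure: u = 9.81×(6.3 − 2) = 42.183 kPa.
Initial effective stress: σ'_0 = σ_v − u = 114.2 − 42.183 = 72.017 kPa.
Stress increase at mid-clay by the 2:1 spreading method:
Δσ = qBL/((B+z)(L+z)) = 125×2.9×4.9/((2.9+6.3)(4.9+6.3)) = 17.238 kPa
Final effective stress: σ'_f = σ'_0 + Δσ = 72.017 + 17.238 = 89.255 kPa.
Normally consolidated clay, so the full stress increment lies on the virgin compression line:
S_c = C_c·H/(1+e₀)·log₁₀(σ'_f/σ'_0) = 0.2×6.2/(1+1.2)×log₁₀(89.255/72.017)
    = 0.56364 × 0.093198 = 0.05253 m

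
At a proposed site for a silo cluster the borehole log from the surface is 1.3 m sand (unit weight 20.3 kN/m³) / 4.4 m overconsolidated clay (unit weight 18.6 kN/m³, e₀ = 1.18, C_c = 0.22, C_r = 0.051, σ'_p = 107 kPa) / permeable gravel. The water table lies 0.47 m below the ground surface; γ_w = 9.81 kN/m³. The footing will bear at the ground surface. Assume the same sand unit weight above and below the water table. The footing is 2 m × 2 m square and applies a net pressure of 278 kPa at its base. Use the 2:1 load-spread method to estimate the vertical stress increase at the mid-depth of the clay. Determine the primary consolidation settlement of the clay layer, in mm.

S_c ≈ 30.5 mm

Mid-depth of clay below the ground surface: z = 1.3 + 4.4/2 = 3.5 m.
Total vertical stress at mid-clay: σ_v = 20.3×1.3 + 18.6×2.2 = 67.31 kPa.
Pore pressure: u = 9.81×(3.5 − 0.47) = 29.724 kPa.
Initial effective stress: σ'_0 = σ_v − u = 67.31 − 29.724 = 37.586 kPa.
Stress increase at mid-clay by the 2:1 spreading method:
Δσ = qBL/((B+z)(L+z)) = 278×2×2/((2+3.5)(2+3.5)) = 36.76 kPa
Final effective stress: σ'_f = 37.586 + 36.76 = 74.346 kPa.
σ'_f = 74.346 ≤ σ'_p = 107 kPa, so the clay remains overconsolidated and only the recompression index applies:
S_c = C_r·H/(1+e₀)·log₁₀(σ'_f/σ'_0) = 0.051×4.4/2.18×log₁₀(74.346/37.586)
    = 0.10293 × 0.29623 = 0.03049 m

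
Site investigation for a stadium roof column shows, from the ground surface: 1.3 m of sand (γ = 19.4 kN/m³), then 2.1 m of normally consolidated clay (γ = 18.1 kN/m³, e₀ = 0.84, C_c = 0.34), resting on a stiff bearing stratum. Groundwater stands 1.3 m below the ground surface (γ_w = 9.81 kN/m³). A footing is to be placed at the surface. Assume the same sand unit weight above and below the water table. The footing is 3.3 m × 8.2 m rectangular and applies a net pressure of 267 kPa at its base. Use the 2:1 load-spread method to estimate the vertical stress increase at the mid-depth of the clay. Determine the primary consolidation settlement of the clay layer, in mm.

Mid-depth of clay below the ground surface: z = 1.3 + 2.1/2 = 2.35 m.
Total vertical stress at mid-clay: σ_v = 19.4×1.3 + 18.1×1.05 = 44.225 kPa.
Pore pressure: u = 9.81×(2.35 − 1.3) = 10.301 kPa.
Initial effective stress: σ'_0 = σ_v − u = 44.225 − 10.301 = 33.924 kPa.
Stress increase at mid-clay by the 2:1 spreading method:
Δσ = qBL/((B+z)(L+z)) = 267×3.3×8.2/((3.3+2.35)(8.2+2.35)) = 121.21 kPa
Final effective stress: σ'_f = σ'_0 + Δσ = 33.924 + 121.21 = 155.13 kPa.
Normally consolidated clay, so the full stress increment lies on the virgin compression line:
S_c = C_c·H/(1+e₀)·log₁₀(σ'_f/σ'_0) = 0.34×2.1/(1+0.84)×log₁₀(155.13/33.924)
    = 0.38804 × 0.66019 = 0.2562 m

S_c ≈ 256 mm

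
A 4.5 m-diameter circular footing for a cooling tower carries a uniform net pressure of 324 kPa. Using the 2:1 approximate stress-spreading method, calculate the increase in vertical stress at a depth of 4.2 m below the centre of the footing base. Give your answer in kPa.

By the 2:1 method the load spreads at 1 horizontal : 2 vertical, so at depth z the loaded area has grown by z in each plan dimension:
Δσ ≈ qD²/(D+z)² = 324×4.5²/(4.5+4.2)² = 86.683 kPa

Δσ_z ≈ 86.7 kPa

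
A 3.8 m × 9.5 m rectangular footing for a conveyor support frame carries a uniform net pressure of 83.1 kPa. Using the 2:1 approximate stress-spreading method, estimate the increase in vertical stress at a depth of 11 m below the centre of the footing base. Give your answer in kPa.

Δσ_z ≈ 9.89 kPa

By the 2:1 method the load spreads at 1 horizontal : 2 vertical, so at depth z the loaded area has grown by z in each plan dimension:
Δσ = qBL/((B+z)(L+z)) = 83.1×3.8×9.5/((3.8+11)(9.5+11)) = 9.8876 kPa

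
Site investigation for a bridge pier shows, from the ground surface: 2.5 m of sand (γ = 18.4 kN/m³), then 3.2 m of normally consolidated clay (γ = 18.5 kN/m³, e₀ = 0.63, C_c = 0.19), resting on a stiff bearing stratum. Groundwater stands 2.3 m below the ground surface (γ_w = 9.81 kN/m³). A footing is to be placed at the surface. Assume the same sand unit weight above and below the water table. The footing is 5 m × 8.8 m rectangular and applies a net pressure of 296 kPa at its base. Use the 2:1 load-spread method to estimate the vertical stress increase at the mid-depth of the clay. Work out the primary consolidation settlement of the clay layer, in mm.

S_c ≈ 173 mm

Mid-depth of clay below the ground surface: z = 2.5 + 3.2/2 = 4.1 m.
Total vertical stress at mid-clay: σ_v = 18.4×2.5 + 18.5×1.6 = 75.6 kPa.
Pore pressure: u = 9.81×(4.1 − 2.3) = 17.658 kPa.
Initial effective stress: σ'_0 = σ_v − u = 75.6 − 17.658 = 57.942 kPa.
Stress increase at mid-clay by the 2:1 spreading method:
Δσ = qBL/((B+z)(L+z)) = 296×5×8.8/((5+4.1)(8.8+4.1)) = 110.95 kPa
Final effective stress: σ'_f = σ'_0 + Δσ = 57.942 + 110.95 = 168.89 kPa.
Normally consolidated clay, so the full stress increment lies on the virgin compression line:
S_c = C_c·H/(1+e₀)·log₁₀(σ'_f/σ'_0) = 0.19×3.2/(1+0.63)×log₁₀(168.89/57.942)
    = 0.37301 × 0.46461 = 0.1733 m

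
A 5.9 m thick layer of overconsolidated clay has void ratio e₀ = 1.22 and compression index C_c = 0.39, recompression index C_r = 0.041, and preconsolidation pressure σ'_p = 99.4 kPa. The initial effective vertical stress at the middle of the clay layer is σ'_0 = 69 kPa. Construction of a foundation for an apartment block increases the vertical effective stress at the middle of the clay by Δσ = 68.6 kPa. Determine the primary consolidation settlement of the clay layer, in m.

Final effective stress: σ'_f = 69 + 68.6 = 137.6 kPa.
σ'_f = 137.6 > σ'_p = 99.4 kPa, so the stress path crosses the preconsolidation pressure — recompression up to σ'_p, then virgin compression beyond:
S_c = H/(1+e₀)·[C_r·log₁₀(σ'_p/σ'_0) + C_c·log₁₀(σ'_f/σ'_p)]
    = 5.9/2.22 × [0.041×log₁₀(99.4/69) + 0.39×log₁₀(137.6/99.4)]
    = 2.6577 × [0.0065 + 0.05508] = 0.1637 m

S_c ≈ 0.164 m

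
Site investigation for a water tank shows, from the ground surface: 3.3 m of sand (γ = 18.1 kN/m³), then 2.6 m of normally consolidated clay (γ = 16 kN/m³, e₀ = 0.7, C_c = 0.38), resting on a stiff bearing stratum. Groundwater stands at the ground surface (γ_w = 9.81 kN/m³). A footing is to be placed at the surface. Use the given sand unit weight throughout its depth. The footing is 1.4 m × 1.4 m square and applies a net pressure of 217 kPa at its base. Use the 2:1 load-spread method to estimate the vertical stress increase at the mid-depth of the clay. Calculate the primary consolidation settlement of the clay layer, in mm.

Mid-depth of clay below the ground surface: z = 3.3 + 2.6/2 = 4.6 m.
Total vertical stress at mid-clay: σ_v = 18.1×3.3 + 16×1.3 = 80.53 kPa.
Pore pressure: u = 9.81×(4.6 − 0) = 45.126 kPa.
Initial effective stress: σ'_0 = σ_v − u = 80.53 − 45.126 = 35.404 kPa.
Stress increase at mid-clay by the 2:1 spreading method:
Δσ = qBL/((B+z)(L+z)) = 217×1.4×1.4/((1.4+4.6)(1.4+4.6)) = 11.814 kPa
Final effective stress: σ'_f = σ'_0 + Δσ = 35.404 + 11.814 = 47.218 kPa.
Normally consolidated clay, so the full stress increment lies on the virgin compression line:
S_c = C_c·H/(1+e₀)·log₁₀(σ'_f/σ'_0) = 0.38×2.6/(1+0.7)×log₁₀(47.218/35.404)
    = 0.58118 × 0.12506 = 0.07268 m

S_c ≈ 72.7 mm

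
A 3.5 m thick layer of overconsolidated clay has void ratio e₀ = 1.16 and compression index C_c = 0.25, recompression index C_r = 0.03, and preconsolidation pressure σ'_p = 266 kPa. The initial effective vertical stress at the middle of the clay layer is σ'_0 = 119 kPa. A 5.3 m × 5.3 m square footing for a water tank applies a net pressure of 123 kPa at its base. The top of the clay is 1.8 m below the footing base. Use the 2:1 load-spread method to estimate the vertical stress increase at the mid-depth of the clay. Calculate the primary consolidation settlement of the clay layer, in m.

S_c ≈ 0.00666 m

Mid-depth of clay below the footing base: z = 1.8 + 3.5/2 = 3.55 m.
Stress increase at mid-clay by the 2:1 spreading method:
Δσ = qBL/((B+z)(L+z)) = 123×5.3×5.3/((5.3+3.55)(5.3+3.55)) = 44.113 kPa
Final effective stress: σ'_f = 119 + 44.113 = 163.11 kPa.
σ'_f = 163.11 ≤ σ'_p = 266 kPa, so the clay remains overconsolidated and only the recompression index applies:
S_c = C_r·H/(1+e₀)·log₁₀(σ'_f/σ'_0) = 0.03×3.5/2.16×log₁₀(163.11/119)
    = 0.048612 × 0.13693 = 0.006656 m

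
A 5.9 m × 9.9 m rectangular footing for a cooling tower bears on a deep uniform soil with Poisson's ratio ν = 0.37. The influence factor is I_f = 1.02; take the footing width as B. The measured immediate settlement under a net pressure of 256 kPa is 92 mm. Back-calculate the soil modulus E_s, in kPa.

S_e = q·B·(1−ν²)/E_s · I_f  ⇒  E_s = q·B·(1−ν²)·I_f / S_e.
E_s = 256 × 5.9 × 0.8631 × 1.02 / 0.092 = 14450 kPa

E_s ≈ 14500 kPa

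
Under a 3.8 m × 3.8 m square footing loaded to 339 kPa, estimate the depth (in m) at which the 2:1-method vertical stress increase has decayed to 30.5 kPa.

z ≈ 8.87 m

2:1 spreading — at depth z the loaded area has grown by z in each plan dimension:
qB²/(B+z)² = Δσ_z ⇒ z = B(√(q/Δσ_z) − 1) = 3.8×(√(339/30.5) − 1) = 8.869 m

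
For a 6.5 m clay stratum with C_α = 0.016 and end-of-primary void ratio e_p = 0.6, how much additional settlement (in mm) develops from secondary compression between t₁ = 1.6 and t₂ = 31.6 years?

S_s ≈ 84.2 mm

Secondary compression: S_s = C_α·H/(1+e_p)·log₁₀(t₂/t₁)
S_s = 0.016×6.5/(1+0.6)×log₁₀(31.6/1.6)
    = 0.065 × 1.296 = 0.08421 m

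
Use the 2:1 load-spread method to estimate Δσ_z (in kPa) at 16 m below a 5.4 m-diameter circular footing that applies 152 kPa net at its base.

Δσ_z ≈ 9.68 kPa

By the 2:1 method the load spreads at 1 horizontal : 2 vertical, so at depth z the loaded area has grown by z in each plan dimension:
Δσ ≈ qD²/(D+z)² = 152×5.4²/(5.4+16)² = 9.6784 kPa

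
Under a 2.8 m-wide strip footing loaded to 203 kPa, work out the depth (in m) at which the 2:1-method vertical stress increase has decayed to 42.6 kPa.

z ≈ 10.5 m

2:1 spreading — at depth z the loaded area has grown by z in each plan dimension:
qB/(B+z) = Δσ_z ⇒ z = qB/Δσ_z − B = 203×2.8/42.6 − 2.8 = 10.54 m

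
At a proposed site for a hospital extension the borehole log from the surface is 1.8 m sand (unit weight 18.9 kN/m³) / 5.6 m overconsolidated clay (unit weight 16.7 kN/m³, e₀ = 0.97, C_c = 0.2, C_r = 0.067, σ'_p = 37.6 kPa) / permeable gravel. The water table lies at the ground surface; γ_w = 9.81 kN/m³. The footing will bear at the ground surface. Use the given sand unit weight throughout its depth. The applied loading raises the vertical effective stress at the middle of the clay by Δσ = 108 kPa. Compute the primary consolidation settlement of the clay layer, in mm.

Mid-depth of clay below the ground surface: z = 1.8 + 5.6/2 = 4.6 m.
Total vertical stress at mid-clay: σ_v = 18.9×1.8 + 16.7×2.8 = 80.78 kPa.
Pore pressure: u = 9.81×(4.6 − 0) = 45.126 kPa.
Initial effective stress: σ'_0 = σ_v − u = 80.78 − 45.126 = 35.654 kPa.
Final effective stress: σ'_f = 35.654 + 108 = 143.65 kPa.
σ'_f = 143.65 > σ'_p = 37.6 kPa, so the stress path crosses the preconsolidation pressure — recompression up to σ'_p, then virgin compression beyond:
S_c = H/(1+e₀)·[C_r·log₁₀(σ'_p/σ'_0) + C_c·log₁₀(σ'_f/σ'_p)]
    = 5.6/1.97 × [0.067×log₁₀(37.6/35.654) + 0.2×log₁₀(143.65/37.6)]
    = 2.8426 × [0.0015463 + 0.11642] = 0.3353 m

S_c ≈ 335 mm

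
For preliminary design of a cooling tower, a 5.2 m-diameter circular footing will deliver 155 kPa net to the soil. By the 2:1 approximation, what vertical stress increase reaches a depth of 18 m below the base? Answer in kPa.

Δσ_z ≈ 7.79 kPa

By the 2:1 method the load spreads at 1 horizontal : 2 vertical, so at depth z the loaded area has grown by z in each plan dimension:
Δσ ≈ qD²/(D+z)² = 155×5.2²/(5.2+18)² = 7.7869 kPa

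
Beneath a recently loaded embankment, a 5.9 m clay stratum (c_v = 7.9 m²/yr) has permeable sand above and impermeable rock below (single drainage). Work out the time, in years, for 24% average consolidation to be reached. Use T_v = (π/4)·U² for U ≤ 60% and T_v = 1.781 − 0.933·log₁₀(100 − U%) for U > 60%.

t ≈ 0.199 years

Drainage path length: H_d = H = 5.9 m (single drainage).
U ≤ 60%: T_v = (π/4)·U² = (π/4)×0.24² = 0.045239.
t = T_v·H_d²/c_v = 0.045239×5.9²/7.9 = 0.1993 years.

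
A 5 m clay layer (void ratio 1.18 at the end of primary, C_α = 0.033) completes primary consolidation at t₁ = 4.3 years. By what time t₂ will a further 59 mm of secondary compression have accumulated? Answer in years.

t₂ ≈ 25.9 years

S_s = C_α·H/(1+e_p)·log₁₀(t₂/t₁) ⇒ log₁₀(t₂/t₁) = S_s·(1+e_p)/(C_α·H).
log₁₀(t₂/t₁) = 0.059 × (1+1.18) / (0.033×5) = 0.7795
t₂ = t₁ × 10^0.7795 = 4.3 × 6.019 = 25.88 years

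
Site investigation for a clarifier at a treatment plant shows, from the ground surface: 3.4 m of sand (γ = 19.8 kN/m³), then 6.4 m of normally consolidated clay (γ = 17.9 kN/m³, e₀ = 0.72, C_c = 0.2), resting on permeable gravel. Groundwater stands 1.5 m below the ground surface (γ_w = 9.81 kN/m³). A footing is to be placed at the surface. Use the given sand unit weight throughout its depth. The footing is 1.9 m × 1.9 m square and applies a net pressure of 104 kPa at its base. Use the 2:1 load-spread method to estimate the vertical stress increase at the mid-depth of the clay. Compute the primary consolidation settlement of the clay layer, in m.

S_c ≈ 0.0218 m

Mid-depth of clay below the ground surface: z = 3.4 + 6.4/2 = 6.6 m.
Total vertical stress at mid-clay: σ_v = 19.8×3.4 + 17.9×3.2 = 124.6 kPa.
Pore pressure: u = 9.81×(6.6 − 1.5) = 50.031 kPa.
Initial effective stress: σ'_0 = σ_v − u = 124.6 − 50.031 = 74.569 kPa.
Stress increase at mid-clay by the 2:1 spreading method:
Δσ = qBL/((B+z)(L+z)) = 104×1.9×1.9/((1.9+6.6)(1.9+6.6)) = 5.1964 kPa
Final effective stress: σ'_f = σ'_0 + Δσ = 74.569 + 5.1964 = 79.765 kPa.
Normally consolidated clay, so the full stress increment lies on the virgin compression line:
S_c = C_c·H/(1+e₀)·log₁₀(σ'_f/σ'_0) = 0.2×6.4/(1+0.72)×log₁₀(79.765/74.569)
    = 0.74419 × 0.029254 = 0.02177 m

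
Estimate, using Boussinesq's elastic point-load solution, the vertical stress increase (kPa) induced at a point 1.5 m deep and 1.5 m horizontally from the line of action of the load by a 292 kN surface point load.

Δσ_z ≈ 11 kPa

Boussinesq vertical stress below a point load on an elastic half-space:
Δσ_z = 3P/(2πz²) · [1 + (r/z)²]^(−5/2)
r/z = 1.5/1.5 = 1; [1+(r/z)²]^(−5/2) = 0.17678.
Δσ_z = 3×292/(2π×1.5²) × 0.17678 = 61.964 × 0.17678 = 10.95 kPa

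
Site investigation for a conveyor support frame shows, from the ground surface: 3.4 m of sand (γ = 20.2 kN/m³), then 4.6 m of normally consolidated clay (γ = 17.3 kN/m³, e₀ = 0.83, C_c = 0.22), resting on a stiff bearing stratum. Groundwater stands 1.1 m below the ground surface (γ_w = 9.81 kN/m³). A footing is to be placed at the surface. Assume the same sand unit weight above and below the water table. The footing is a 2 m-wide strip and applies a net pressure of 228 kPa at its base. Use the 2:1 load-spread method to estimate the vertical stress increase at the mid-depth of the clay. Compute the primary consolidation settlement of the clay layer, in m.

S_c ≈ 0.159 m

Mid-depth of clay below the ground surface: z = 3.4 + 4.6/2 = 5.7 m.
Total vertical stress at mid-clay: σ_v = 20.2×3.4 + 17.3×2.3 = 108.47 kPa.
Pore pressure: u = 9.81×(5.7 − 1.1) = 45.126 kPa.
Initial effective stress: σ'_0 = σ_v − u = 108.47 − 45.126 = 63.344 kPa.
Stress increase at mid-clay by the 2:1 spreading method:
Δσ = qB/(B+z) = 228×2/(2+5.7) = 59.221 kPa
Final effective stress: σ'_f = σ'_0 + Δσ = 63.344 + 59.221 = 122.56 kPa.
Normally consolidated clay, so the full stress increment lies on the virgin compression line:
S_c = C_c·H/(1+e₀)·log₁₀(σ'_f/σ'_0) = 0.22×4.6/(1+0.83)×log₁₀(122.56/63.344)
    = 0.55301 × 0.28664 = 0.1585 m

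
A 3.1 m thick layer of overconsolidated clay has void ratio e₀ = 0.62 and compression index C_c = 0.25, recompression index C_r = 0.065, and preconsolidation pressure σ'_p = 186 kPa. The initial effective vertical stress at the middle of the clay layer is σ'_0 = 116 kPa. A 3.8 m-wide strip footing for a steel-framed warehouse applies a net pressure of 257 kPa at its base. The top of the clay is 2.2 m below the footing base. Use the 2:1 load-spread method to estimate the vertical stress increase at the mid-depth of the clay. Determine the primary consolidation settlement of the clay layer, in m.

Mid-depth of clay below the footing base: z = 2.2 + 3.1/2 = 3.75 m.
Stress increase at mid-clay by the 2:1 spreading method:
Δσ = qB/(B+z) = 257×3.8/(3.8+3.75) = 129.35 kPa
Final effective stress: σ'_f = 116 + 129.35 = 245.35 kPa.
σ'_f = 245.35 > σ'_p = 186 kPa, so the stress path crosses the preconsolidation pressure — recompression up to σ'_p, then virgin compression beyond:
S_c = H/(1+e₀)·[C_r·log₁₀(σ'_p/σ'_0) + C_c·log₁₀(σ'_f/σ'_p)]
    = 3.1/1.62 × [0.065×log₁₀(186/116) + 0.25×log₁₀(245.35/186)]
    = 1.9136 × [0.013329 + 0.030068] = 0.08304 m

S_c ≈ 0.083 m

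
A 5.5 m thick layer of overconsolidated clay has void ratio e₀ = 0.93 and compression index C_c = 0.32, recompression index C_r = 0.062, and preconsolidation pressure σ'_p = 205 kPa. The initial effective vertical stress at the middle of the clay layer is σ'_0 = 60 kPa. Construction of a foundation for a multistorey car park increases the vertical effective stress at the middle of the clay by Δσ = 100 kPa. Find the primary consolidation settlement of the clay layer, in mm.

Final effective stress: σ'_f = 60 + 100 = 160 kPa.
σ'_f = 160 ≤ σ'_p = 205 kPa, so the clay remains overconsolidated and only the recompression index applies:
S_c = C_r·H/(1+e₀)·log₁₀(σ'_f/σ'_0) = 0.062×5.5/1.93×log₁₀(160/60)
    = 0.17668 × 0.42597 = 0.07526 m

S_c ≈ 75.3 mm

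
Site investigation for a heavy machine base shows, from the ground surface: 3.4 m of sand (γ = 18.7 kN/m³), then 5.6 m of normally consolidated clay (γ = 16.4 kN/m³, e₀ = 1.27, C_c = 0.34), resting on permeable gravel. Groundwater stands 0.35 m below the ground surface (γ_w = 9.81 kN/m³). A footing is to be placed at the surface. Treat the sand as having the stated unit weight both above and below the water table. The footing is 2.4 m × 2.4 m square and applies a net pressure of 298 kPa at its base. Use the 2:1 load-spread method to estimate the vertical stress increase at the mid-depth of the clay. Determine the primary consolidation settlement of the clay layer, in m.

S_c ≈ 0.134 m

Mid-depth of clay below the ground surface: z = 3.4 + 5.6/2 = 6.2 m.
Total vertical stress at mid-clay: σ_v = 18.7×3.4 + 16.4×2.8 = 109.5 kPa.
Pore pressure: u = 9.81×(6.2 − 0.35) = 57.389 kPa.
Initial effective stress: σ'_0 = σ_v − u = 109.5 − 57.389 = 52.111 kPa.
Stress increase at mid-clay by the 2:1 spreading method:
Δσ = qBL/((B+z)(L+z)) = 298×2.4×2.4/((2.4+6.2)(2.4+6.2)) = 23.208 kPa
Final effective stress: σ'_f = σ'_0 + Δσ = 52.111 + 23.208 = 75.319 kPa.
Normally consolidated clay, so the full stress increment lies on the virgin compression line:
S_c = C_c·H/(1+e₀)·log₁₀(σ'_f/σ'_0) = 0.34×5.6/(1+1.27)×log₁₀(75.319/52.111)
    = 0.83877 × 0.15998 = 0.1342 m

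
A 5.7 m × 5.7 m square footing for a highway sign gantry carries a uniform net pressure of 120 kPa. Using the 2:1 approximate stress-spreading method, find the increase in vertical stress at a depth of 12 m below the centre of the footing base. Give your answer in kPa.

Δσ_z ≈ 12.4 kPa

By the 2:1 method the load spreads at 1 horizontal : 2 vertical, so at depth z the loaded area has grown by z in each plan dimension:
Δσ = qBL/((B+z)(L+z)) = 120×5.7×5.7/((5.7+12)(5.7+12)) = 12.445 kPa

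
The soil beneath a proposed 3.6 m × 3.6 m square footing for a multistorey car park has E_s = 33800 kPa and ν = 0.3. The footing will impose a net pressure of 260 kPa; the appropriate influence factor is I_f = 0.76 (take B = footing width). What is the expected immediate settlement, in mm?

Immediate (elastic) settlement: S_e = q·B·(1−ν²)/E_s · I_f.
S_e = 260 × 3.6 × (1 − 0.3²) / 33800 × 0.76
    = 260 × 3.6 × 0.91 / 33800 × 0.76
    = 0.01915 m = 19.15 mm

S_e ≈ 19.2 mm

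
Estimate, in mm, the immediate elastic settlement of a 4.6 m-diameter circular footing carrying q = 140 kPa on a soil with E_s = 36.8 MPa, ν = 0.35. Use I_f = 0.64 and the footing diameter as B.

Immediate (elastic) settlement: S_e = q·B·(1−ν²)/E_s · I_f.
E_s = 36.8 MPa = 36800 kPa.
S_e = 140 × 4.6 × (1 − 0.35²) / 36800 × 0.64
    = 140 × 4.6 × 0.8775 / 36800 × 0.64
    = 0.009828 m = 9.828 mm

S_e ≈ 9.83 mm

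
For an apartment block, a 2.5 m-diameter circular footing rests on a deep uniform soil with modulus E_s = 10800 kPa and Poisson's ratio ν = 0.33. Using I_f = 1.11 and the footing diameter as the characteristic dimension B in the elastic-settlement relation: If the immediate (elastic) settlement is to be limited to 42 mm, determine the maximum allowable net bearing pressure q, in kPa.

S_e = q·B·(1−ν²)/E_s · I_f  ⇒  q = S_e·E_s / (B·(1−ν²)·I_f).
q = 0.042 × 10800 / (2.5 × 0.8911 × 1.11) = 183.4 kPa

q ≈ 183 kPa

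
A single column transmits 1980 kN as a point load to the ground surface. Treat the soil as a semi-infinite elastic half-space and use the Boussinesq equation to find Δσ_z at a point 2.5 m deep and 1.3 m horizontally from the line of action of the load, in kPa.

Δσ_z ≈ 83.2 kPa

Boussinesq vertical stress below a point load on an elastic half-space:
Δσ_z = 3P/(2πz²) · [1 + (r/z)²]^(−5/2)
r/z = 1.3/2.5 = 0.52; [1+(r/z)²]^(−5/2) = 0.54973.
Δσ_z = 3×1980/(2π×2.5²) × 0.54973 = 151.26 × 0.54973 = 83.15 kPa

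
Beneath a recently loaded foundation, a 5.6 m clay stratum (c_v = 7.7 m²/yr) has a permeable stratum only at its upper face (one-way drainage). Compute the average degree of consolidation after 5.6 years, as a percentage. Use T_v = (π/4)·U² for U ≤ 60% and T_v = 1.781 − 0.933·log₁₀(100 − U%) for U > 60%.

Drainage path length: H_d = H = 5.6 m (single drainage).
T_v = c_v·t/H_d² = 7.7×5.6/5.6² = 1.375.
T_v = 1.375 corresponds to the U > 60% branch:
U = 1 − 10^((1.781 − T_v)/0.933)/100 = 0.9728

U ≈ 97.3 %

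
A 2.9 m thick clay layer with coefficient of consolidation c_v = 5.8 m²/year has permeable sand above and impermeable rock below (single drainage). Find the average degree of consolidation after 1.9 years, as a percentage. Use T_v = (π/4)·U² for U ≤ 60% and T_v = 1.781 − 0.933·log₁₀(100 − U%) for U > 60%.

U ≈ 96.8 %

Drainage path length: H_d = H = 2.9 m (single drainage).
T_v = c_v·t/H_d² = 5.8×1.9/2.9² = 1.3103.
T_v = 1.3103 corresponds to the U > 60% branch:
U = 1 − 10^((1.781 − T_v)/0.933)/100 = 0.968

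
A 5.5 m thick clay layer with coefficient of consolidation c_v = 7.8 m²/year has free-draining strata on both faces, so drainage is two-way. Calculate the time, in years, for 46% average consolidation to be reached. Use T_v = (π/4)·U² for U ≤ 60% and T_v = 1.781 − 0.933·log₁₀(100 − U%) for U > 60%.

Drainage path length: H_d = H/2 = 2.75 m (double drainage).
U ≤ 60%: T_v = (π/4)·U² = (π/4)×0.46² = 0.16619.
t = T_v·H_d²/c_v = 0.16619×2.75²/7.8 = 0.1611 years.

t ≈ 0.161 years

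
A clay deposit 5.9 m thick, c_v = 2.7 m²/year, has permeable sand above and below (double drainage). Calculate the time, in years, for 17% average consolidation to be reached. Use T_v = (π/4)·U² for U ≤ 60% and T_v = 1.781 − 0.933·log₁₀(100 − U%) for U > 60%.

t ≈ 0.0732 years

Drainage path length: H_d = H/2 = 2.95 m (double drainage).
U ≤ 60%: T_v = (π/4)·U² = (π/4)×0.17² = 0.022698.
t = T_v·H_d²/c_v = 0.022698×2.95²/2.7 = 0.07316 years.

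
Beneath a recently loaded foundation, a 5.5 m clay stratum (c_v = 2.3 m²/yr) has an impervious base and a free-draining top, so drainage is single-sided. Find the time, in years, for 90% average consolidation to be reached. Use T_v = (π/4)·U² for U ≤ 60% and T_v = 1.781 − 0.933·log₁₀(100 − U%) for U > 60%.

t ≈ 11.2 years

Drainage path length: H_d = H = 5.5 m (single drainage).
U > 60%: T_v = 1.781 − 0.933·log₁₀(100 − 90) = 0.848.
t = T_v·H_d²/c_v = 0.848×5.5²/2.3 = 11.15 years.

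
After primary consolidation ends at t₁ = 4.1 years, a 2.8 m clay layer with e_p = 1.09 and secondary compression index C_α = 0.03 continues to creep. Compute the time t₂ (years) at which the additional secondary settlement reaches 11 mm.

t₂ ≈ 7.7 years

S_s = C_α·H/(1+e_p)·log₁₀(t₂/t₁) ⇒ log₁₀(t₂/t₁) = S_s·(1+e_p)/(C_α·H).
log₁₀(t₂/t₁) = 0.011 × (1+1.09) / (0.03×2.8) = 0.2737
t₂ = t₁ × 10^0.2737 = 4.1 × 1.878 = 7.7 years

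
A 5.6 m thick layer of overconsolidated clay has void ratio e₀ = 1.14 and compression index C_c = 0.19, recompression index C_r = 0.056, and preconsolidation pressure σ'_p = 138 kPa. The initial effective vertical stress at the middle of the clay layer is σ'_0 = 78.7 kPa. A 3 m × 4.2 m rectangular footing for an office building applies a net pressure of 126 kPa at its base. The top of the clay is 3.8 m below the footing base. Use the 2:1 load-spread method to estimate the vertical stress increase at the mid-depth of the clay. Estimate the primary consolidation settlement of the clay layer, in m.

S_c ≈ 0.0113 m

Mid-depth of clay below the footing base: z = 3.8 + 5.6/2 = 6.6 m.
Stress increase at mid-clay by the 2:1 spreading method:
Δσ = qBL/((B+z)(L+z)) = 126×3×4.2/((3+6.6)(4.2+6.6)) = 15.312 kPa
Final effective stress: σ'_f = 78.7 + 15.312 = 94.012 kPa.
σ'_f = 94.012 ≤ σ'_p = 138 kPa, so the clay remains overconsolidated and only the recompression index applies:
S_c = C_r·H/(1+e₀)·log₁₀(σ'_f/σ'_0) = 0.056×5.6/2.14×log₁₀(94.012/78.7)
    = 0.14654 × 0.077209 = 0.01131 m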